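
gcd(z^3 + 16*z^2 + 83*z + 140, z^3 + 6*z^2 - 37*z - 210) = z^2 + 12*z + 35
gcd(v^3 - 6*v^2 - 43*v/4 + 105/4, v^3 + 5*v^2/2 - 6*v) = v - 3/2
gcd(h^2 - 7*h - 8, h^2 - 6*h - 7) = h + 1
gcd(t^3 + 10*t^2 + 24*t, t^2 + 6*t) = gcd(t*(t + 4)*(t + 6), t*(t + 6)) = t^2 + 6*t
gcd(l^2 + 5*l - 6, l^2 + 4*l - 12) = l + 6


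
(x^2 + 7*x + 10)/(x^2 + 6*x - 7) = (x^2 + 7*x + 10)/(x^2 + 6*x - 7)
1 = 1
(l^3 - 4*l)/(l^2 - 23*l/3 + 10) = 3*l*(l^2 - 4)/(3*l^2 - 23*l + 30)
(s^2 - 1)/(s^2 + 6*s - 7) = (s + 1)/(s + 7)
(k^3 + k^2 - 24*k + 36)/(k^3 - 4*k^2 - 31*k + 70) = (k^2 + 3*k - 18)/(k^2 - 2*k - 35)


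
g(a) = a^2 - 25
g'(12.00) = 24.00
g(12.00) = 119.00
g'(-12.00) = -24.00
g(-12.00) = 119.00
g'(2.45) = 4.90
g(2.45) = -19.00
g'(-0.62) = -1.24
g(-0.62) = -24.62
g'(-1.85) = -3.70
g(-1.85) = -21.58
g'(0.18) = 0.36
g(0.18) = -24.97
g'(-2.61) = -5.22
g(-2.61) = -18.19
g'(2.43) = 4.86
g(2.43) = -19.10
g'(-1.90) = -3.80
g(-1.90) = -21.39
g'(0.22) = 0.44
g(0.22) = -24.95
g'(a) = 2*a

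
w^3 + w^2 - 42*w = w*(w - 6)*(w + 7)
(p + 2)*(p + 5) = p^2 + 7*p + 10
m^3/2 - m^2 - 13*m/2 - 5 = (m/2 + 1/2)*(m - 5)*(m + 2)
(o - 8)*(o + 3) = o^2 - 5*o - 24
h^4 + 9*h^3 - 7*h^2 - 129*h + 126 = (h - 3)*(h - 1)*(h + 6)*(h + 7)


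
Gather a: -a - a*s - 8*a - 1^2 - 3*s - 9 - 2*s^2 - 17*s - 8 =a*(-s - 9) - 2*s^2 - 20*s - 18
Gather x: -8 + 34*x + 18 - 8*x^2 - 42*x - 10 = -8*x^2 - 8*x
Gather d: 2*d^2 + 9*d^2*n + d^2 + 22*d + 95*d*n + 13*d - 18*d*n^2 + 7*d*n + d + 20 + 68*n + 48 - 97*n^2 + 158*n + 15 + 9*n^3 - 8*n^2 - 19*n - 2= d^2*(9*n + 3) + d*(-18*n^2 + 102*n + 36) + 9*n^3 - 105*n^2 + 207*n + 81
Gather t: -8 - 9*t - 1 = -9*t - 9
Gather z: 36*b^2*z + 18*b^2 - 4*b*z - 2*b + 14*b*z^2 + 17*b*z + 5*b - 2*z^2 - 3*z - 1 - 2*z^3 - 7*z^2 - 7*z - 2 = 18*b^2 + 3*b - 2*z^3 + z^2*(14*b - 9) + z*(36*b^2 + 13*b - 10) - 3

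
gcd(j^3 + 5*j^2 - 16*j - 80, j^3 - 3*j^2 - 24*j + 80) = j^2 + j - 20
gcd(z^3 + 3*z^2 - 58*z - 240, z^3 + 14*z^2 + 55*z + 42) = z + 6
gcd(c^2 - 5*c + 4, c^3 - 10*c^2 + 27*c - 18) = c - 1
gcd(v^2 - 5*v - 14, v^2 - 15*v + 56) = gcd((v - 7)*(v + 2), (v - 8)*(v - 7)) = v - 7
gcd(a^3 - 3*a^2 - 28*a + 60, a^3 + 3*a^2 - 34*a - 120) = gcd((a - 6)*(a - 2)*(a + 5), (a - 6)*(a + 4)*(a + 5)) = a^2 - a - 30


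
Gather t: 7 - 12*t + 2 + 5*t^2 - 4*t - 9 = 5*t^2 - 16*t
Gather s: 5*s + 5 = 5*s + 5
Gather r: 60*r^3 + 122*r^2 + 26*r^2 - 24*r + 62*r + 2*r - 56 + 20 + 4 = 60*r^3 + 148*r^2 + 40*r - 32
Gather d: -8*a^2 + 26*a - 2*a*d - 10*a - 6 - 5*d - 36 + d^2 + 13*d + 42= -8*a^2 + 16*a + d^2 + d*(8 - 2*a)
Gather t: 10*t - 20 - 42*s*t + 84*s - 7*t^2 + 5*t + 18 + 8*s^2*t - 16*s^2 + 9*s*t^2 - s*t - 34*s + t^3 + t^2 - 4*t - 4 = -16*s^2 + 50*s + t^3 + t^2*(9*s - 6) + t*(8*s^2 - 43*s + 11) - 6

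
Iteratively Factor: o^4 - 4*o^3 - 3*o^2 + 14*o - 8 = (o - 4)*(o^3 - 3*o + 2) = (o - 4)*(o + 2)*(o^2 - 2*o + 1) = (o - 4)*(o - 1)*(o + 2)*(o - 1)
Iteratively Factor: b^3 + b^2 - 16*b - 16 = (b + 4)*(b^2 - 3*b - 4) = (b - 4)*(b + 4)*(b + 1)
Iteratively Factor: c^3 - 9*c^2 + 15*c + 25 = (c + 1)*(c^2 - 10*c + 25) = (c - 5)*(c + 1)*(c - 5)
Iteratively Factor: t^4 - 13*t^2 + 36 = (t - 2)*(t^3 + 2*t^2 - 9*t - 18) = (t - 2)*(t + 2)*(t^2 - 9) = (t - 2)*(t + 2)*(t + 3)*(t - 3)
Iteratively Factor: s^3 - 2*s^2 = (s)*(s^2 - 2*s) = s*(s - 2)*(s)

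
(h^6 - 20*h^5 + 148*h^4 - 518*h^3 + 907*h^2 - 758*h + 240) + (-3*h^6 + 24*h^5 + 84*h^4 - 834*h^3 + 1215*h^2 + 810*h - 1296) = -2*h^6 + 4*h^5 + 232*h^4 - 1352*h^3 + 2122*h^2 + 52*h - 1056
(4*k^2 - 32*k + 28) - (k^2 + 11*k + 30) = 3*k^2 - 43*k - 2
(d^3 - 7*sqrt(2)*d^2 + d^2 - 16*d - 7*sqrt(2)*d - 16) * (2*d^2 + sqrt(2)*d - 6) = 2*d^5 - 13*sqrt(2)*d^4 + 2*d^4 - 52*d^3 - 13*sqrt(2)*d^3 - 52*d^2 + 26*sqrt(2)*d^2 + 26*sqrt(2)*d + 96*d + 96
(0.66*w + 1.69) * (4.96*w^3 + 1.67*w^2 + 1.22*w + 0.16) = 3.2736*w^4 + 9.4846*w^3 + 3.6275*w^2 + 2.1674*w + 0.2704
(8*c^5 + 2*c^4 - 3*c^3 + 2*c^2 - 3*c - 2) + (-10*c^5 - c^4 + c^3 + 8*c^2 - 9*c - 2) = -2*c^5 + c^4 - 2*c^3 + 10*c^2 - 12*c - 4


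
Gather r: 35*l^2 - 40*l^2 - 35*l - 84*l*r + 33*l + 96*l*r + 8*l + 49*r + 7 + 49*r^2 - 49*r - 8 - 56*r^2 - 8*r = -5*l^2 + 6*l - 7*r^2 + r*(12*l - 8) - 1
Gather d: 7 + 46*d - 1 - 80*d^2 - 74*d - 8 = -80*d^2 - 28*d - 2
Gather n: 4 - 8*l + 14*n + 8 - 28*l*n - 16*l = -24*l + n*(14 - 28*l) + 12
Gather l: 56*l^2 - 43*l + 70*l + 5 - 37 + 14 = 56*l^2 + 27*l - 18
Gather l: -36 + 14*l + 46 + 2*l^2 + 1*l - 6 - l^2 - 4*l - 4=l^2 + 11*l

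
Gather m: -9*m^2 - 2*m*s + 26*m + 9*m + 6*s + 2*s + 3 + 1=-9*m^2 + m*(35 - 2*s) + 8*s + 4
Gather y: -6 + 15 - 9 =0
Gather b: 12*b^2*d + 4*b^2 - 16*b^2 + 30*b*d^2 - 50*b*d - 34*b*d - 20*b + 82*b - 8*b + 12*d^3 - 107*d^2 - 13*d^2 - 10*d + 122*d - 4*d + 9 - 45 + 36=b^2*(12*d - 12) + b*(30*d^2 - 84*d + 54) + 12*d^3 - 120*d^2 + 108*d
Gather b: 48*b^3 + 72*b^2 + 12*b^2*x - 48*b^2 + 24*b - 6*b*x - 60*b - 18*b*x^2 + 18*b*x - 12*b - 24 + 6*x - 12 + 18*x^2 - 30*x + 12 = 48*b^3 + b^2*(12*x + 24) + b*(-18*x^2 + 12*x - 48) + 18*x^2 - 24*x - 24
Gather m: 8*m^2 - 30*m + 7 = 8*m^2 - 30*m + 7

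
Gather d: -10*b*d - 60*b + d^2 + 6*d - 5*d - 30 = -60*b + d^2 + d*(1 - 10*b) - 30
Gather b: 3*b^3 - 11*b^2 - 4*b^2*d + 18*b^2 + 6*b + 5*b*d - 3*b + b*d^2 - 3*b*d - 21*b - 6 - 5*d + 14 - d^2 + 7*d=3*b^3 + b^2*(7 - 4*d) + b*(d^2 + 2*d - 18) - d^2 + 2*d + 8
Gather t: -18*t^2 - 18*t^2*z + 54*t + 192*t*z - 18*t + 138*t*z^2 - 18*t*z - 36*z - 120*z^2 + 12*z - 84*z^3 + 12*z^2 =t^2*(-18*z - 18) + t*(138*z^2 + 174*z + 36) - 84*z^3 - 108*z^2 - 24*z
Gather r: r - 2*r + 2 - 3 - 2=-r - 3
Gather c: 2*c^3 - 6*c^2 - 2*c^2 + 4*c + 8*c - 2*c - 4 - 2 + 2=2*c^3 - 8*c^2 + 10*c - 4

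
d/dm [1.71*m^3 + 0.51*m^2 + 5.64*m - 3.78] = 5.13*m^2 + 1.02*m + 5.64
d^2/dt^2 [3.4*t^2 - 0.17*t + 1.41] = 6.80000000000000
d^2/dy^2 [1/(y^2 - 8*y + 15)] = 2*(-y^2 + 8*y + 4*(y - 4)^2 - 15)/(y^2 - 8*y + 15)^3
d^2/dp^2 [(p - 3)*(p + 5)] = 2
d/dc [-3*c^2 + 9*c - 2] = 9 - 6*c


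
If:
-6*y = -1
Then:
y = 1/6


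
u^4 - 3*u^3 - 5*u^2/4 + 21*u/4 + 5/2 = (u - 5/2)*(u - 2)*(u + 1/2)*(u + 1)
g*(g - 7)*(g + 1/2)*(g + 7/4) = g^4 - 19*g^3/4 - 119*g^2/8 - 49*g/8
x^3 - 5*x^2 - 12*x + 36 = (x - 6)*(x - 2)*(x + 3)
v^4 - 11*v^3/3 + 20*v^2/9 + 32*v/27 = v*(v - 8/3)*(v - 4/3)*(v + 1/3)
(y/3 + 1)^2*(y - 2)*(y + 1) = y^4/9 + 5*y^3/9 + y^2/9 - 7*y/3 - 2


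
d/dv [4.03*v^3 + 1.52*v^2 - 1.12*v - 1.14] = 12.09*v^2 + 3.04*v - 1.12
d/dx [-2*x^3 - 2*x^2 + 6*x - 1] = -6*x^2 - 4*x + 6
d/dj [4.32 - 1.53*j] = -1.53000000000000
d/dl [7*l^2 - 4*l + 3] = 14*l - 4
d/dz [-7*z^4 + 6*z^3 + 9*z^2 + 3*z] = -28*z^3 + 18*z^2 + 18*z + 3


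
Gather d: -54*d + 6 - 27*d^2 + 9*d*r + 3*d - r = -27*d^2 + d*(9*r - 51) - r + 6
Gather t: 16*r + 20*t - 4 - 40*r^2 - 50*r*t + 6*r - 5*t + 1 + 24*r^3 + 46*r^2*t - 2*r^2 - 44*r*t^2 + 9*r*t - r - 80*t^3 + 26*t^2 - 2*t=24*r^3 - 42*r^2 + 21*r - 80*t^3 + t^2*(26 - 44*r) + t*(46*r^2 - 41*r + 13) - 3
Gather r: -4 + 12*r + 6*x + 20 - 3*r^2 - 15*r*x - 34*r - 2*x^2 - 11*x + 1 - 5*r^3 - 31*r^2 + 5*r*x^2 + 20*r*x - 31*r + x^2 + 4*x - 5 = -5*r^3 - 34*r^2 + r*(5*x^2 + 5*x - 53) - x^2 - x + 12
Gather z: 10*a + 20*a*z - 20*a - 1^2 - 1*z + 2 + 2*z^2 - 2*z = -10*a + 2*z^2 + z*(20*a - 3) + 1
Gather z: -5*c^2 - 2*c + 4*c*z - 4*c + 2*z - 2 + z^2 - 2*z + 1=-5*c^2 + 4*c*z - 6*c + z^2 - 1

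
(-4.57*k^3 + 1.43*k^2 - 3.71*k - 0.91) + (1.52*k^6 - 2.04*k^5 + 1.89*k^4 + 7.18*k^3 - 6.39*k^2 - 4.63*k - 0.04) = 1.52*k^6 - 2.04*k^5 + 1.89*k^4 + 2.61*k^3 - 4.96*k^2 - 8.34*k - 0.95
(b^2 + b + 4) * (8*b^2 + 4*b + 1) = 8*b^4 + 12*b^3 + 37*b^2 + 17*b + 4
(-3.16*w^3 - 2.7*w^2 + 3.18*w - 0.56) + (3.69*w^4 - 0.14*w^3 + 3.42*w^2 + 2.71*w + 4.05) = 3.69*w^4 - 3.3*w^3 + 0.72*w^2 + 5.89*w + 3.49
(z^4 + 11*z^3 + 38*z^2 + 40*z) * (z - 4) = z^5 + 7*z^4 - 6*z^3 - 112*z^2 - 160*z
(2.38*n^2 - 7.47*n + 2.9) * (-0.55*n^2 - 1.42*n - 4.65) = -1.309*n^4 + 0.728900000000001*n^3 - 2.0546*n^2 + 30.6175*n - 13.485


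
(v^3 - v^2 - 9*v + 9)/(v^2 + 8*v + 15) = (v^2 - 4*v + 3)/(v + 5)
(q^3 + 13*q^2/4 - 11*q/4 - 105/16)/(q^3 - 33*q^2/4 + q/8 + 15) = (q + 7/2)/(q - 8)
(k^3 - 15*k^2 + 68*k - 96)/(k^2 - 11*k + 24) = k - 4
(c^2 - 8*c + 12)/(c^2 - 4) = (c - 6)/(c + 2)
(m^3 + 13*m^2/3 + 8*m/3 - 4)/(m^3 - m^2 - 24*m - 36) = (m - 2/3)/(m - 6)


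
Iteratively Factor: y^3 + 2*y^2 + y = (y)*(y^2 + 2*y + 1) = y*(y + 1)*(y + 1)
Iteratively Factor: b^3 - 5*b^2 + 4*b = (b - 1)*(b^2 - 4*b) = (b - 4)*(b - 1)*(b)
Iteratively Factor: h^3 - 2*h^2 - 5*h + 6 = (h - 1)*(h^2 - h - 6) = (h - 1)*(h + 2)*(h - 3)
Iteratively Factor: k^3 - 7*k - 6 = (k - 3)*(k^2 + 3*k + 2) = (k - 3)*(k + 2)*(k + 1)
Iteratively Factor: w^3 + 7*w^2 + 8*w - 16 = (w + 4)*(w^2 + 3*w - 4) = (w + 4)^2*(w - 1)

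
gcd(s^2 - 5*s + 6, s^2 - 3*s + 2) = s - 2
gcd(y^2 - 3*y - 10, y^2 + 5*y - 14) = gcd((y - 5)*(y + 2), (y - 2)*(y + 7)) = 1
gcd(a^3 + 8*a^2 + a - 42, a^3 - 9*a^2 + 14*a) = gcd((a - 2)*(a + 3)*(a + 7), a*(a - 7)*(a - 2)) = a - 2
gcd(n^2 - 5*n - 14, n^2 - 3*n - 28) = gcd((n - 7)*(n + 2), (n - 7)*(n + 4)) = n - 7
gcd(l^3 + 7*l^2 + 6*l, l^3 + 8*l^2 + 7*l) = l^2 + l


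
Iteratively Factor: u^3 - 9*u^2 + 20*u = (u - 4)*(u^2 - 5*u) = (u - 5)*(u - 4)*(u)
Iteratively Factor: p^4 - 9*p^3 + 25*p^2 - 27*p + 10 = (p - 1)*(p^3 - 8*p^2 + 17*p - 10) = (p - 1)^2*(p^2 - 7*p + 10) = (p - 5)*(p - 1)^2*(p - 2)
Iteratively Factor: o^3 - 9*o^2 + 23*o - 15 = (o - 1)*(o^2 - 8*o + 15) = (o - 3)*(o - 1)*(o - 5)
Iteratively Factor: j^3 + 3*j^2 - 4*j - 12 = (j + 3)*(j^2 - 4) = (j - 2)*(j + 3)*(j + 2)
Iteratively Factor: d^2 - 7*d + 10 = (d - 2)*(d - 5)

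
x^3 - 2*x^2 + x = x*(x - 1)^2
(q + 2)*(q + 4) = q^2 + 6*q + 8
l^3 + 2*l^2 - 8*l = l*(l - 2)*(l + 4)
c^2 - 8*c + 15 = (c - 5)*(c - 3)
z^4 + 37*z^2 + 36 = (z - 6*I)*(z - I)*(z + I)*(z + 6*I)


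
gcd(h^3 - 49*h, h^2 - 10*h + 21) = h - 7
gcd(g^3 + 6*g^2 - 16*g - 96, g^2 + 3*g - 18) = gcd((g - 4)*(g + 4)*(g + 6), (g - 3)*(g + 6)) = g + 6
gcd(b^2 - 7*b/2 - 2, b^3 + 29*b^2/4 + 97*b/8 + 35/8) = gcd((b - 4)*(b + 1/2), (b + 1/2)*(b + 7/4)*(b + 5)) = b + 1/2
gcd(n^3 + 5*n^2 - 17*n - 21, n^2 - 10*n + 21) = n - 3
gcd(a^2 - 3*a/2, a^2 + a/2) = a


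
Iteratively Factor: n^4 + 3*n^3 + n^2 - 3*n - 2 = (n - 1)*(n^3 + 4*n^2 + 5*n + 2) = (n - 1)*(n + 1)*(n^2 + 3*n + 2) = (n - 1)*(n + 1)^2*(n + 2)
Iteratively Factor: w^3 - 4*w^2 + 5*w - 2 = (w - 2)*(w^2 - 2*w + 1) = (w - 2)*(w - 1)*(w - 1)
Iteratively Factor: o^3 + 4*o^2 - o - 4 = (o - 1)*(o^2 + 5*o + 4) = (o - 1)*(o + 4)*(o + 1)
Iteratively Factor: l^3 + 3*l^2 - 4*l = (l - 1)*(l^2 + 4*l) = (l - 1)*(l + 4)*(l)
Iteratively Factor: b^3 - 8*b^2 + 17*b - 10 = (b - 2)*(b^2 - 6*b + 5) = (b - 5)*(b - 2)*(b - 1)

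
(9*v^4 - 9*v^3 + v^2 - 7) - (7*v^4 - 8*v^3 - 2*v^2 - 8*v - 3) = 2*v^4 - v^3 + 3*v^2 + 8*v - 4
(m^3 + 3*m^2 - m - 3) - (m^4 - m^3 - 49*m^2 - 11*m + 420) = -m^4 + 2*m^3 + 52*m^2 + 10*m - 423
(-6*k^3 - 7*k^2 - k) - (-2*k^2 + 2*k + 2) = -6*k^3 - 5*k^2 - 3*k - 2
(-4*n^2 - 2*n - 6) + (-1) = -4*n^2 - 2*n - 7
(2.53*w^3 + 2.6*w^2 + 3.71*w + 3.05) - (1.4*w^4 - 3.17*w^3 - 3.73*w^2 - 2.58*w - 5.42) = -1.4*w^4 + 5.7*w^3 + 6.33*w^2 + 6.29*w + 8.47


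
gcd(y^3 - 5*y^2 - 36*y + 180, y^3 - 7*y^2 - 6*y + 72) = y - 6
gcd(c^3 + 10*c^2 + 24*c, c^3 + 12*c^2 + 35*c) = c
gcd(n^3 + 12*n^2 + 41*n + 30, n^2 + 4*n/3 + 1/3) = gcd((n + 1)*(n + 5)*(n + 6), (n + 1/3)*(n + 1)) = n + 1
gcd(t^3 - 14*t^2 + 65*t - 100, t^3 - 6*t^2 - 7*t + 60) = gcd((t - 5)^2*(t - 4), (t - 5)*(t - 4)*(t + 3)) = t^2 - 9*t + 20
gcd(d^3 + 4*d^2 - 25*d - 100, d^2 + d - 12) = d + 4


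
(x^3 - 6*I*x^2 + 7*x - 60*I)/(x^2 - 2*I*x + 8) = (x^2 - 2*I*x + 15)/(x + 2*I)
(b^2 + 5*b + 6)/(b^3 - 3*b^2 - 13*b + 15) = (b + 2)/(b^2 - 6*b + 5)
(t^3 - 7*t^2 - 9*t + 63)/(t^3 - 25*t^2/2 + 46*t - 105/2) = 2*(t + 3)/(2*t - 5)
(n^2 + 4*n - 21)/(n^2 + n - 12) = (n + 7)/(n + 4)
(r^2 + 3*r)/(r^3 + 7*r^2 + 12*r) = 1/(r + 4)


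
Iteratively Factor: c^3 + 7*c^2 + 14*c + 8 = (c + 2)*(c^2 + 5*c + 4) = (c + 2)*(c + 4)*(c + 1)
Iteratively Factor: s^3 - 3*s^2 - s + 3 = (s - 3)*(s^2 - 1) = (s - 3)*(s + 1)*(s - 1)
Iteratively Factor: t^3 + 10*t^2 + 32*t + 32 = (t + 4)*(t^2 + 6*t + 8) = (t + 2)*(t + 4)*(t + 4)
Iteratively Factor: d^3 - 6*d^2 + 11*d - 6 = (d - 3)*(d^2 - 3*d + 2) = (d - 3)*(d - 1)*(d - 2)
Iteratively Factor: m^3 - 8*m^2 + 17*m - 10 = (m - 5)*(m^2 - 3*m + 2) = (m - 5)*(m - 1)*(m - 2)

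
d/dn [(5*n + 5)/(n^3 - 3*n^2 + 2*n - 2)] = 10*(-n^3 + 3*n - 2)/(n^6 - 6*n^5 + 13*n^4 - 16*n^3 + 16*n^2 - 8*n + 4)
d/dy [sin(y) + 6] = cos(y)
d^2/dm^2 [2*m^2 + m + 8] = 4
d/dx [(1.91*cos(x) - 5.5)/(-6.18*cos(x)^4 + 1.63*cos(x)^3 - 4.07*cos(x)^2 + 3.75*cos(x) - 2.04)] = (-35.4114*cos(x)^4 + 142.1866*cos(x)^3 - 34.6687*cos(x)^2 + 44.77*cos(x) - 16.7286)*sin(x)/(38.1924*cos(x)^8 - 20.1468*cos(x)^7 + 52.9621*cos(x)^6 - 59.6182*cos(x)^5 + 54.0043*cos(x)^4 - 37.1754*cos(x)^3 + 30.6681*cos(x)^2 - 15.3*cos(x) + 4.1616)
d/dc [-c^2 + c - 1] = 1 - 2*c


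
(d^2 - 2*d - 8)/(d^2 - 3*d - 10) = (d - 4)/(d - 5)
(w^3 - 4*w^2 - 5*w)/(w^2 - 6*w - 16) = w*(-w^2 + 4*w + 5)/(-w^2 + 6*w + 16)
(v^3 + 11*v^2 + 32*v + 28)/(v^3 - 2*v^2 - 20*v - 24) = (v + 7)/(v - 6)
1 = 1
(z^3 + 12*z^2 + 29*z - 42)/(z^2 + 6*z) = z + 6 - 7/z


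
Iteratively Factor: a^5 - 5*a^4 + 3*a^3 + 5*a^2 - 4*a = (a)*(a^4 - 5*a^3 + 3*a^2 + 5*a - 4) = a*(a - 1)*(a^3 - 4*a^2 - a + 4) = a*(a - 4)*(a - 1)*(a^2 - 1) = a*(a - 4)*(a - 1)^2*(a + 1)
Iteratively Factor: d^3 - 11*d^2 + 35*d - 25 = (d - 5)*(d^2 - 6*d + 5) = (d - 5)^2*(d - 1)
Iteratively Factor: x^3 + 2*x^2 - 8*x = (x - 2)*(x^2 + 4*x) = x*(x - 2)*(x + 4)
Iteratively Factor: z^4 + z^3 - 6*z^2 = (z + 3)*(z^3 - 2*z^2) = (z - 2)*(z + 3)*(z^2) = z*(z - 2)*(z + 3)*(z)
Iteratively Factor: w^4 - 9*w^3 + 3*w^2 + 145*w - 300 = (w + 4)*(w^3 - 13*w^2 + 55*w - 75) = (w - 3)*(w + 4)*(w^2 - 10*w + 25) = (w - 5)*(w - 3)*(w + 4)*(w - 5)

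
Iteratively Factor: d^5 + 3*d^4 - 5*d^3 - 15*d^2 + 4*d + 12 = (d + 3)*(d^4 - 5*d^2 + 4) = (d - 2)*(d + 3)*(d^3 + 2*d^2 - d - 2) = (d - 2)*(d + 2)*(d + 3)*(d^2 - 1) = (d - 2)*(d - 1)*(d + 2)*(d + 3)*(d + 1)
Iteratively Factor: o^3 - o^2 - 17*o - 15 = (o - 5)*(o^2 + 4*o + 3) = (o - 5)*(o + 1)*(o + 3)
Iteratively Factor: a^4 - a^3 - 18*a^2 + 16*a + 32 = (a - 4)*(a^3 + 3*a^2 - 6*a - 8) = (a - 4)*(a - 2)*(a^2 + 5*a + 4) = (a - 4)*(a - 2)*(a + 1)*(a + 4)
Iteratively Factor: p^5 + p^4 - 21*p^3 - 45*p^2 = (p - 5)*(p^4 + 6*p^3 + 9*p^2) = (p - 5)*(p + 3)*(p^3 + 3*p^2) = p*(p - 5)*(p + 3)*(p^2 + 3*p) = p^2*(p - 5)*(p + 3)*(p + 3)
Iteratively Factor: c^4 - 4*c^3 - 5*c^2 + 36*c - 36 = (c + 3)*(c^3 - 7*c^2 + 16*c - 12) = (c - 3)*(c + 3)*(c^2 - 4*c + 4) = (c - 3)*(c - 2)*(c + 3)*(c - 2)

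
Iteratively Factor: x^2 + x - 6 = (x - 2)*(x + 3)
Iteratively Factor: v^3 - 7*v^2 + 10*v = (v - 5)*(v^2 - 2*v) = v*(v - 5)*(v - 2)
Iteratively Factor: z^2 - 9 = (z + 3)*(z - 3)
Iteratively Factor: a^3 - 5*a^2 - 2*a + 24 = (a - 4)*(a^2 - a - 6) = (a - 4)*(a - 3)*(a + 2)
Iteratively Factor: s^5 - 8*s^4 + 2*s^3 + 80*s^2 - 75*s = (s - 1)*(s^4 - 7*s^3 - 5*s^2 + 75*s) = (s - 1)*(s + 3)*(s^3 - 10*s^2 + 25*s) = s*(s - 1)*(s + 3)*(s^2 - 10*s + 25) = s*(s - 5)*(s - 1)*(s + 3)*(s - 5)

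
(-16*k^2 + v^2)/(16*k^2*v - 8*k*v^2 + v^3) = (4*k + v)/(v*(-4*k + v))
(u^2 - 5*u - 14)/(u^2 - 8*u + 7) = (u + 2)/(u - 1)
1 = 1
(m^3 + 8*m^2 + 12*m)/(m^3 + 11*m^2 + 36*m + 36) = m/(m + 3)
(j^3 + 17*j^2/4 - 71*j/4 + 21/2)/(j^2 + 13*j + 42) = (4*j^2 - 11*j + 6)/(4*(j + 6))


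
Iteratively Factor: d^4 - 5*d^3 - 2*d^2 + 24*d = (d - 3)*(d^3 - 2*d^2 - 8*d) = d*(d - 3)*(d^2 - 2*d - 8) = d*(d - 3)*(d + 2)*(d - 4)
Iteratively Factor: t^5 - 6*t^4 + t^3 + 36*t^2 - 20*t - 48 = (t - 4)*(t^4 - 2*t^3 - 7*t^2 + 8*t + 12) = (t - 4)*(t + 2)*(t^3 - 4*t^2 + t + 6) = (t - 4)*(t - 3)*(t + 2)*(t^2 - t - 2) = (t - 4)*(t - 3)*(t + 1)*(t + 2)*(t - 2)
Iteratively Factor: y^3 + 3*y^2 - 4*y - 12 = (y + 3)*(y^2 - 4) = (y + 2)*(y + 3)*(y - 2)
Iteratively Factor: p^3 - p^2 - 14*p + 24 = (p + 4)*(p^2 - 5*p + 6) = (p - 2)*(p + 4)*(p - 3)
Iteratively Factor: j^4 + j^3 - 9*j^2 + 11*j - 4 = (j + 4)*(j^3 - 3*j^2 + 3*j - 1) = (j - 1)*(j + 4)*(j^2 - 2*j + 1) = (j - 1)^2*(j + 4)*(j - 1)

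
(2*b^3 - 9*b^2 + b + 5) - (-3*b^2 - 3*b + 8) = 2*b^3 - 6*b^2 + 4*b - 3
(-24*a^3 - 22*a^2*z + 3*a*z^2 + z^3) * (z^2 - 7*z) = -24*a^3*z^2 + 168*a^3*z - 22*a^2*z^3 + 154*a^2*z^2 + 3*a*z^4 - 21*a*z^3 + z^5 - 7*z^4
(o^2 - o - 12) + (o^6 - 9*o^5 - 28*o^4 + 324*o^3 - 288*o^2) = o^6 - 9*o^5 - 28*o^4 + 324*o^3 - 287*o^2 - o - 12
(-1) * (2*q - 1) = 1 - 2*q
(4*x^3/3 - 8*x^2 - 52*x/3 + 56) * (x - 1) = 4*x^4/3 - 28*x^3/3 - 28*x^2/3 + 220*x/3 - 56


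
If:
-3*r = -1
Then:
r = 1/3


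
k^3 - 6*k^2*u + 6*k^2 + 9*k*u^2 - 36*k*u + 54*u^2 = (k + 6)*(k - 3*u)^2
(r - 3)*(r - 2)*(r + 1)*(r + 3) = r^4 - r^3 - 11*r^2 + 9*r + 18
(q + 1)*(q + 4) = q^2 + 5*q + 4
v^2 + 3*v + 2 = (v + 1)*(v + 2)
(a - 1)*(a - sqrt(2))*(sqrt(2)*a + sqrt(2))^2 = 2*a^4 - 2*sqrt(2)*a^3 + 2*a^3 - 2*sqrt(2)*a^2 - 2*a^2 - 2*a + 2*sqrt(2)*a + 2*sqrt(2)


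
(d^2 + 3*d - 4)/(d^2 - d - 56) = (-d^2 - 3*d + 4)/(-d^2 + d + 56)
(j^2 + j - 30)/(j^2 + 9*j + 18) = (j - 5)/(j + 3)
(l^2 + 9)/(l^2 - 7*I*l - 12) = (l + 3*I)/(l - 4*I)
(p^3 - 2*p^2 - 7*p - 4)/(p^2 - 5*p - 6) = (p^2 - 3*p - 4)/(p - 6)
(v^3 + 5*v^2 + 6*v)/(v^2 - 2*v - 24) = v*(v^2 + 5*v + 6)/(v^2 - 2*v - 24)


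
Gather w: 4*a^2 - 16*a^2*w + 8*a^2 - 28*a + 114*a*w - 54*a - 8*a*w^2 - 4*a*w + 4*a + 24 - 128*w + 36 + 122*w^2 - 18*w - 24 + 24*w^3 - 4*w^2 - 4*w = 12*a^2 - 78*a + 24*w^3 + w^2*(118 - 8*a) + w*(-16*a^2 + 110*a - 150) + 36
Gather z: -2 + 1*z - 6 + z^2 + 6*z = z^2 + 7*z - 8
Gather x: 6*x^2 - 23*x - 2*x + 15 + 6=6*x^2 - 25*x + 21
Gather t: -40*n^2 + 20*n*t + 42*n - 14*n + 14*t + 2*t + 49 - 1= -40*n^2 + 28*n + t*(20*n + 16) + 48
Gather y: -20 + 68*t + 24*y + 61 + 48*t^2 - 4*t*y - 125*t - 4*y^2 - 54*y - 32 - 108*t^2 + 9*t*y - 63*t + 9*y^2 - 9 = -60*t^2 - 120*t + 5*y^2 + y*(5*t - 30)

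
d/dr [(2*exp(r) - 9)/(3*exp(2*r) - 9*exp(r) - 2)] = (-6*exp(2*r) + 54*exp(r) - 85)*exp(r)/(9*exp(4*r) - 54*exp(3*r) + 69*exp(2*r) + 36*exp(r) + 4)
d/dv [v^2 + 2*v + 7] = 2*v + 2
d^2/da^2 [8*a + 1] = 0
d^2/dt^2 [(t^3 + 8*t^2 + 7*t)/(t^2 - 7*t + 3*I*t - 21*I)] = (t^3*(206 - 90*I) + t^2*(378 + 1890*I) + t*(-2646 + 882*I) - 7938 - 2058*I)/(t^6 + t^5*(-21 + 9*I) + t^4*(120 - 189*I) + t^3*(224 + 1296*I) + t^2*(-3969 - 2520*I) + t*(9261 - 3969*I) + 9261*I)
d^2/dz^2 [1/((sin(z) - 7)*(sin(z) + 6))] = (-4*sin(z)^4 + 3*sin(z)^3 - 163*sin(z)^2 + 36*sin(z) + 86)/((sin(z) - 7)^3*(sin(z) + 6)^3)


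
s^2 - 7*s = s*(s - 7)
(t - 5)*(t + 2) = t^2 - 3*t - 10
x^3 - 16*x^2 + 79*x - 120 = (x - 8)*(x - 5)*(x - 3)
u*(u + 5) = u^2 + 5*u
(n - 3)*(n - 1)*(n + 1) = n^3 - 3*n^2 - n + 3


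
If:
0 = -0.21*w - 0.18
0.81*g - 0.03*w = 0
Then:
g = -0.03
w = -0.86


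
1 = 1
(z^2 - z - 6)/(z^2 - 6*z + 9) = (z + 2)/(z - 3)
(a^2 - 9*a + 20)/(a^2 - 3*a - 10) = (a - 4)/(a + 2)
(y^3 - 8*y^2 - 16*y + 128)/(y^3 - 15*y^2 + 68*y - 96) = (y + 4)/(y - 3)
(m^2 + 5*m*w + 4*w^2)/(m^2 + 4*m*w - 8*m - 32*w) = (m + w)/(m - 8)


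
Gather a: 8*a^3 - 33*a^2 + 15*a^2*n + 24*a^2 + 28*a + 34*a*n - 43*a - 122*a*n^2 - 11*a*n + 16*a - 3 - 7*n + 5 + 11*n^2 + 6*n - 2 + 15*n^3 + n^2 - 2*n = 8*a^3 + a^2*(15*n - 9) + a*(-122*n^2 + 23*n + 1) + 15*n^3 + 12*n^2 - 3*n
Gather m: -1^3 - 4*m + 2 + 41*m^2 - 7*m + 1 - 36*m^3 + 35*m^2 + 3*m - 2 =-36*m^3 + 76*m^2 - 8*m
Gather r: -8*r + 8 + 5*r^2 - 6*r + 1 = 5*r^2 - 14*r + 9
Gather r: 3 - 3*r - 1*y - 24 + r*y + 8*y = r*(y - 3) + 7*y - 21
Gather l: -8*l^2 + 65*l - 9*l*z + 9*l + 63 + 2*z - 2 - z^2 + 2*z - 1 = -8*l^2 + l*(74 - 9*z) - z^2 + 4*z + 60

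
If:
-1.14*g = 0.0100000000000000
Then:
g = -0.01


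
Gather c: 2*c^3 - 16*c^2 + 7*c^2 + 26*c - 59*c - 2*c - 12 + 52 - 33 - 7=2*c^3 - 9*c^2 - 35*c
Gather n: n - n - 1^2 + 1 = 0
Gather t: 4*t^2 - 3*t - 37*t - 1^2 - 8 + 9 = 4*t^2 - 40*t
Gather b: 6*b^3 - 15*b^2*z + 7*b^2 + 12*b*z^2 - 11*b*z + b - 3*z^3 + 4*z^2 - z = 6*b^3 + b^2*(7 - 15*z) + b*(12*z^2 - 11*z + 1) - 3*z^3 + 4*z^2 - z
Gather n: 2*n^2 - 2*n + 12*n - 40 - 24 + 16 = 2*n^2 + 10*n - 48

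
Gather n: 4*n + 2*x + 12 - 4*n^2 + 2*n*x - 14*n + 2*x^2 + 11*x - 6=-4*n^2 + n*(2*x - 10) + 2*x^2 + 13*x + 6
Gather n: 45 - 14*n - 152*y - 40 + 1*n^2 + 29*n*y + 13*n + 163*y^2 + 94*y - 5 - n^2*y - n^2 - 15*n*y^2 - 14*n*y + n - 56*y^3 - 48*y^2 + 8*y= -n^2*y + n*(-15*y^2 + 15*y) - 56*y^3 + 115*y^2 - 50*y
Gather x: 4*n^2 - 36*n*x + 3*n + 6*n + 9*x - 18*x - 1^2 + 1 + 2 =4*n^2 + 9*n + x*(-36*n - 9) + 2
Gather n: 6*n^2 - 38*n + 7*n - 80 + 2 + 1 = 6*n^2 - 31*n - 77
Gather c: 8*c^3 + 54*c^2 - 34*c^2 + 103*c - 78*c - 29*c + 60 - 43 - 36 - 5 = 8*c^3 + 20*c^2 - 4*c - 24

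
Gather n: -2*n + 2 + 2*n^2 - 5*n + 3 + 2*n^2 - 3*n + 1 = 4*n^2 - 10*n + 6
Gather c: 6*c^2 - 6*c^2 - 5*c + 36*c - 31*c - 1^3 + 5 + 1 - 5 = 0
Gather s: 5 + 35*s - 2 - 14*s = 21*s + 3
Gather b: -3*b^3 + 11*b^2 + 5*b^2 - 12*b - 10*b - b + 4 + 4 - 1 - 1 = -3*b^3 + 16*b^2 - 23*b + 6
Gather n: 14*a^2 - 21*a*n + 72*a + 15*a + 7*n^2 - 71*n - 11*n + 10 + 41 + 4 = 14*a^2 + 87*a + 7*n^2 + n*(-21*a - 82) + 55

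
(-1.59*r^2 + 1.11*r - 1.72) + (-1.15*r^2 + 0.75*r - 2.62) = -2.74*r^2 + 1.86*r - 4.34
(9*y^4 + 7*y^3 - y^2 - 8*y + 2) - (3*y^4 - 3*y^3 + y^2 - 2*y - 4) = 6*y^4 + 10*y^3 - 2*y^2 - 6*y + 6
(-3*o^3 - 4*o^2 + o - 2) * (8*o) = -24*o^4 - 32*o^3 + 8*o^2 - 16*o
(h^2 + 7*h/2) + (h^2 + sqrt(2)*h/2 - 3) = 2*h^2 + sqrt(2)*h/2 + 7*h/2 - 3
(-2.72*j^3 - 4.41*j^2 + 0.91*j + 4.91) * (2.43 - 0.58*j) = 1.5776*j^4 - 4.0518*j^3 - 11.2441*j^2 - 0.6365*j + 11.9313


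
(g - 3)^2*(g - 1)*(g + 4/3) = g^4 - 17*g^3/3 + 17*g^2/3 + 11*g - 12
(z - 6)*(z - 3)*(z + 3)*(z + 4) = z^4 - 2*z^3 - 33*z^2 + 18*z + 216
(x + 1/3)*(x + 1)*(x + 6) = x^3 + 22*x^2/3 + 25*x/3 + 2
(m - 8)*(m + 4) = m^2 - 4*m - 32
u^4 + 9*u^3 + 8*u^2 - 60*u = u*(u - 2)*(u + 5)*(u + 6)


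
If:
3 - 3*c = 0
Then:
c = 1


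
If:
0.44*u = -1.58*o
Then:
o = -0.278481012658228*u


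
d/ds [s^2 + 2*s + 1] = 2*s + 2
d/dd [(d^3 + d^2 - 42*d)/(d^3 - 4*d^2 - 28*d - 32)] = (-5*d^3 + 38*d^2 - 368*d + 672)/(d^5 - 10*d^4 - 20*d^3 + 200*d^2 + 640*d + 512)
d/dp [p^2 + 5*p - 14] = 2*p + 5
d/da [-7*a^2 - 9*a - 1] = -14*a - 9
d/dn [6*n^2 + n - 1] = 12*n + 1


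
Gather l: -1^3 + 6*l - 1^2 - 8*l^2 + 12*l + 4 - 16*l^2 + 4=-24*l^2 + 18*l + 6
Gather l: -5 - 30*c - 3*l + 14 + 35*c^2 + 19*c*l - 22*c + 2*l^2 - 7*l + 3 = 35*c^2 - 52*c + 2*l^2 + l*(19*c - 10) + 12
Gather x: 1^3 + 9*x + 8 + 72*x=81*x + 9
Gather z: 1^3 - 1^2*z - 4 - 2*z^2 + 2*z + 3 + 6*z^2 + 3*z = 4*z^2 + 4*z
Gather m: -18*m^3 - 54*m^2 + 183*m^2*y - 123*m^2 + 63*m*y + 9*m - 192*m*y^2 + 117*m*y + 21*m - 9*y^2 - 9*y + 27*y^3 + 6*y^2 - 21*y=-18*m^3 + m^2*(183*y - 177) + m*(-192*y^2 + 180*y + 30) + 27*y^3 - 3*y^2 - 30*y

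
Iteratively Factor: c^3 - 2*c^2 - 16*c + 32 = (c - 2)*(c^2 - 16) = (c - 2)*(c + 4)*(c - 4)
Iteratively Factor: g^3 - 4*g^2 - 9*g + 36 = (g + 3)*(g^2 - 7*g + 12) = (g - 3)*(g + 3)*(g - 4)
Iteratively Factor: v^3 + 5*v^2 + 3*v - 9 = (v + 3)*(v^2 + 2*v - 3) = (v - 1)*(v + 3)*(v + 3)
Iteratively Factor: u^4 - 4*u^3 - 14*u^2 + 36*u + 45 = (u - 5)*(u^3 + u^2 - 9*u - 9) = (u - 5)*(u + 3)*(u^2 - 2*u - 3) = (u - 5)*(u - 3)*(u + 3)*(u + 1)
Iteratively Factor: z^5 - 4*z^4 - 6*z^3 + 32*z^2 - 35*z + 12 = (z - 4)*(z^4 - 6*z^2 + 8*z - 3) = (z - 4)*(z - 1)*(z^3 + z^2 - 5*z + 3) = (z - 4)*(z - 1)^2*(z^2 + 2*z - 3) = (z - 4)*(z - 1)^2*(z + 3)*(z - 1)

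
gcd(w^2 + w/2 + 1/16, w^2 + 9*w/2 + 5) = 1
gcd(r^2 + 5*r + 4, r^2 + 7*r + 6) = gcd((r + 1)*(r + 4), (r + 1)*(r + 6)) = r + 1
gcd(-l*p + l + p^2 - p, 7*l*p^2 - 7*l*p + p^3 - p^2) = p - 1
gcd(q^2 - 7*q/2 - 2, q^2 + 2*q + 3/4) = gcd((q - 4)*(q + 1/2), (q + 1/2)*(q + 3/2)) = q + 1/2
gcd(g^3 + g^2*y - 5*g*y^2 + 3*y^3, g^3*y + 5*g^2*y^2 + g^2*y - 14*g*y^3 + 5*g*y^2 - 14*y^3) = 1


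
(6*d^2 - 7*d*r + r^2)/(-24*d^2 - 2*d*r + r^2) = (-d + r)/(4*d + r)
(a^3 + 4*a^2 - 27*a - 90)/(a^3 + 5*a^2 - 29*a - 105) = (a + 6)/(a + 7)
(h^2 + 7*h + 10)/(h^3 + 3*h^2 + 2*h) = (h + 5)/(h*(h + 1))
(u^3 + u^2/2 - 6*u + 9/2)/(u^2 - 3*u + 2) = (2*u^2 + 3*u - 9)/(2*(u - 2))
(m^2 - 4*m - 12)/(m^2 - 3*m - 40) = (-m^2 + 4*m + 12)/(-m^2 + 3*m + 40)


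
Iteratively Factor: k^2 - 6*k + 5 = (k - 5)*(k - 1)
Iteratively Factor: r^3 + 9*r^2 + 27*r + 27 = (r + 3)*(r^2 + 6*r + 9) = (r + 3)^2*(r + 3)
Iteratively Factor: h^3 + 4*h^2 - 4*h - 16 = (h + 2)*(h^2 + 2*h - 8) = (h + 2)*(h + 4)*(h - 2)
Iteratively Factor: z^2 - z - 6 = (z - 3)*(z + 2)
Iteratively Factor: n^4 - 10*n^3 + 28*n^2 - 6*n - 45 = (n - 3)*(n^3 - 7*n^2 + 7*n + 15) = (n - 5)*(n - 3)*(n^2 - 2*n - 3) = (n - 5)*(n - 3)*(n + 1)*(n - 3)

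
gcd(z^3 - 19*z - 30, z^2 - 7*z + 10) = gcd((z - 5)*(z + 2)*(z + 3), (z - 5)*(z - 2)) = z - 5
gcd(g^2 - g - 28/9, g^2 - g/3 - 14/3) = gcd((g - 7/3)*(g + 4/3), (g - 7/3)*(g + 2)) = g - 7/3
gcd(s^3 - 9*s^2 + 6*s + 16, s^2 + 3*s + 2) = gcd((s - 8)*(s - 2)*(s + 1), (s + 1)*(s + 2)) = s + 1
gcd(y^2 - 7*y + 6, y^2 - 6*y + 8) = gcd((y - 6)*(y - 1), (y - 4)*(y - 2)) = 1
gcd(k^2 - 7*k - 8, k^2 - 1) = k + 1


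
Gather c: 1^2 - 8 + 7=0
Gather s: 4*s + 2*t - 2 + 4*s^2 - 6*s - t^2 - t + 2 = 4*s^2 - 2*s - t^2 + t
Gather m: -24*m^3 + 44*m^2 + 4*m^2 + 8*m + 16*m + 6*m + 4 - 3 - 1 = -24*m^3 + 48*m^2 + 30*m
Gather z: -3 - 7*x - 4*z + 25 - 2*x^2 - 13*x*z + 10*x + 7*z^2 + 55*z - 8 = -2*x^2 + 3*x + 7*z^2 + z*(51 - 13*x) + 14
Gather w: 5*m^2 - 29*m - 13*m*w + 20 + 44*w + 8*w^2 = 5*m^2 - 29*m + 8*w^2 + w*(44 - 13*m) + 20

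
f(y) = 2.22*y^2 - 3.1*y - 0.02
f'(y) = 4.44*y - 3.1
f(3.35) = 14.51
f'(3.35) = 11.77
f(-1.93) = 14.23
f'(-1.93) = -11.67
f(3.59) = 17.46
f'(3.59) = 12.84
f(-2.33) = 19.26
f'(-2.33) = -13.45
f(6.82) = 82.10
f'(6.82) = 27.18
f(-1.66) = 11.24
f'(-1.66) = -10.47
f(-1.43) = 8.95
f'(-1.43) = -9.45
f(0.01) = -0.05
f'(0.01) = -3.06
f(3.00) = 10.66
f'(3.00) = 10.22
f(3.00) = 10.66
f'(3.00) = 10.22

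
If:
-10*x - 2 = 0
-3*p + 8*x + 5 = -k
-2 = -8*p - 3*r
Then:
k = -9*r/8 - 53/20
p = 1/4 - 3*r/8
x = -1/5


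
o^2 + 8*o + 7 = (o + 1)*(o + 7)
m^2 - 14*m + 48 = (m - 8)*(m - 6)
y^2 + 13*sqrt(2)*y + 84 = (y + 6*sqrt(2))*(y + 7*sqrt(2))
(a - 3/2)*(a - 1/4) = a^2 - 7*a/4 + 3/8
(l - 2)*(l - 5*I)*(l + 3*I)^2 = l^4 - 2*l^3 + I*l^3 + 21*l^2 - 2*I*l^2 - 42*l + 45*I*l - 90*I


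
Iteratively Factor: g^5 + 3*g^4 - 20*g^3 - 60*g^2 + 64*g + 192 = (g + 2)*(g^4 + g^3 - 22*g^2 - 16*g + 96) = (g + 2)*(g + 3)*(g^3 - 2*g^2 - 16*g + 32) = (g + 2)*(g + 3)*(g + 4)*(g^2 - 6*g + 8) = (g - 2)*(g + 2)*(g + 3)*(g + 4)*(g - 4)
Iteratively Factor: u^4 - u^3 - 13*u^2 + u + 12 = (u - 4)*(u^3 + 3*u^2 - u - 3) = (u - 4)*(u + 1)*(u^2 + 2*u - 3) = (u - 4)*(u + 1)*(u + 3)*(u - 1)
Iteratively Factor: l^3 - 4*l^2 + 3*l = (l - 1)*(l^2 - 3*l) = l*(l - 1)*(l - 3)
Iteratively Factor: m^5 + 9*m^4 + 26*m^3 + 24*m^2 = (m + 2)*(m^4 + 7*m^3 + 12*m^2) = (m + 2)*(m + 3)*(m^3 + 4*m^2) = (m + 2)*(m + 3)*(m + 4)*(m^2) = m*(m + 2)*(m + 3)*(m + 4)*(m)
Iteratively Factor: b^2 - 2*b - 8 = (b - 4)*(b + 2)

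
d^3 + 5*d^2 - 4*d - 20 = (d - 2)*(d + 2)*(d + 5)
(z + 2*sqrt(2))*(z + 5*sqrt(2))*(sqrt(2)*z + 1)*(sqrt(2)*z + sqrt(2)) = 2*z^4 + 2*z^3 + 15*sqrt(2)*z^3 + 15*sqrt(2)*z^2 + 54*z^2 + 20*sqrt(2)*z + 54*z + 20*sqrt(2)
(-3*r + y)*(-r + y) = 3*r^2 - 4*r*y + y^2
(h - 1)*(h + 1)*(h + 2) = h^3 + 2*h^2 - h - 2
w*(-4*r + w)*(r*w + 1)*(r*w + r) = -4*r^3*w^3 - 4*r^3*w^2 + r^2*w^4 + r^2*w^3 - 4*r^2*w^2 - 4*r^2*w + r*w^3 + r*w^2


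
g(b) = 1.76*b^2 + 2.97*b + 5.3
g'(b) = 3.52*b + 2.97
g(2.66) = 25.65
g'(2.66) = 12.33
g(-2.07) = 6.69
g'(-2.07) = -4.32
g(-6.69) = 64.20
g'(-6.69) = -20.58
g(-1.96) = 6.24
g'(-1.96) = -3.93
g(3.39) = 35.59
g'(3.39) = 14.90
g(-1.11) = 4.17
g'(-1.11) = -0.94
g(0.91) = 9.46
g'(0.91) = 6.17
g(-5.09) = 35.78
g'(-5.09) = -14.95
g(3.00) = 30.05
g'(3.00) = 13.53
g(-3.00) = 12.23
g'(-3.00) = -7.59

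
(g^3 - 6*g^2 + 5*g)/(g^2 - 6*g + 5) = g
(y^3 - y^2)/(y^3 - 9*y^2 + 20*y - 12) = y^2/(y^2 - 8*y + 12)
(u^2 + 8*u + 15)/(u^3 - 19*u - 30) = (u + 5)/(u^2 - 3*u - 10)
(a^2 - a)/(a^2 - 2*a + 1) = a/(a - 1)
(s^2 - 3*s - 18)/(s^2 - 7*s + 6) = (s + 3)/(s - 1)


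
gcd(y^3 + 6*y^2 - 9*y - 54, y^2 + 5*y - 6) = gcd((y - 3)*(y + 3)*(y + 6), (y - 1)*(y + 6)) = y + 6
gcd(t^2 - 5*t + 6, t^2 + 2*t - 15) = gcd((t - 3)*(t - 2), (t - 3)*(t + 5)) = t - 3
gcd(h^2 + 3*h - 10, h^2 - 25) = h + 5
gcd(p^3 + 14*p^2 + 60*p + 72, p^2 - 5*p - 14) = p + 2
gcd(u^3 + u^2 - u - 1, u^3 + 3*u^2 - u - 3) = u^2 - 1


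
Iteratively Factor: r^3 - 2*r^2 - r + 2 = (r - 2)*(r^2 - 1) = (r - 2)*(r - 1)*(r + 1)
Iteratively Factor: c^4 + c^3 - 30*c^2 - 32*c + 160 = (c + 4)*(c^3 - 3*c^2 - 18*c + 40) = (c - 5)*(c + 4)*(c^2 + 2*c - 8) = (c - 5)*(c + 4)^2*(c - 2)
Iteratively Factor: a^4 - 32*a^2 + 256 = (a - 4)*(a^3 + 4*a^2 - 16*a - 64) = (a - 4)*(a + 4)*(a^2 - 16) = (a - 4)^2*(a + 4)*(a + 4)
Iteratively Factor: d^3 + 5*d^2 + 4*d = (d + 1)*(d^2 + 4*d) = d*(d + 1)*(d + 4)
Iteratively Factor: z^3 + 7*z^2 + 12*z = (z)*(z^2 + 7*z + 12) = z*(z + 4)*(z + 3)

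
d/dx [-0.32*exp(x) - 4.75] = -0.32*exp(x)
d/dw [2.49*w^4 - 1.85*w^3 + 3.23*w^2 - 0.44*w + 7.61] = 9.96*w^3 - 5.55*w^2 + 6.46*w - 0.44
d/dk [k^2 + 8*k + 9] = 2*k + 8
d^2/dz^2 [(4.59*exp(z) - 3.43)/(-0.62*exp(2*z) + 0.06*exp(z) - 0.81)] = (-1.764396*exp(4*z) + 5.10322*exp(3*z) + 13.4478*exp(2*z) - 7.10091*exp(z) - 2.844801)*exp(z)/(0.238328*exp(6*z) - 0.069192*exp(5*z) + 0.940788*exp(4*z) - 0.181008*exp(3*z) + 1.229094*exp(2*z) - 0.118098*exp(z) + 0.531441)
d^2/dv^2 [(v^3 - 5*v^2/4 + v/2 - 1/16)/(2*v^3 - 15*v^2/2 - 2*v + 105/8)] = 16*(640*v^6 + 1152*v^5 - 12576*v^4 + 24864*v^3 - 34332*v^2 + 42660*v - 13351)/(4096*v^9 - 46080*v^8 + 160512*v^7 - 43200*v^6 - 765312*v^5 + 926640*v^4 + 1129904*v^3 - 1903860*v^2 - 529200*v + 1157625)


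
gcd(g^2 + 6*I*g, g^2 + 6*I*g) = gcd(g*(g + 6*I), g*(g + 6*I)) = g^2 + 6*I*g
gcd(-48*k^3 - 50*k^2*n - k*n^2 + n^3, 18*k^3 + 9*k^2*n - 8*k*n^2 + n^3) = k + n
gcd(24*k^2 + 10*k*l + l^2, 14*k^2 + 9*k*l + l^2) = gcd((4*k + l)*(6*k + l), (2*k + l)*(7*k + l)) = 1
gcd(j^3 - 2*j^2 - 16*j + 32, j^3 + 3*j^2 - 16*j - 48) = j^2 - 16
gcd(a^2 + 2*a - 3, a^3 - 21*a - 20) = 1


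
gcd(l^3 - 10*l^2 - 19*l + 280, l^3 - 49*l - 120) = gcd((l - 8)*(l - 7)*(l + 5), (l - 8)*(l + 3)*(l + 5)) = l^2 - 3*l - 40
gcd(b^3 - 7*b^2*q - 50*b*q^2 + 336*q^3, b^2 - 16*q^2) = 1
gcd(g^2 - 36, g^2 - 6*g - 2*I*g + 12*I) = g - 6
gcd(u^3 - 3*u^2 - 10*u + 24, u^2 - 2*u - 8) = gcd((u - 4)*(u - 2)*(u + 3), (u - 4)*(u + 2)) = u - 4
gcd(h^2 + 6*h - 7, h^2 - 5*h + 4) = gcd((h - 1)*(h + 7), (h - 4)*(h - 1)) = h - 1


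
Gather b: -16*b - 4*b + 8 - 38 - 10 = -20*b - 40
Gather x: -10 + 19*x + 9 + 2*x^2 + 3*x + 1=2*x^2 + 22*x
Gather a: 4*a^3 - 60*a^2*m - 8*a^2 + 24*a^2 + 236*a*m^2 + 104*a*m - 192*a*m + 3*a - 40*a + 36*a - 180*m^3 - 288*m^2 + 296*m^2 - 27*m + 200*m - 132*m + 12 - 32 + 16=4*a^3 + a^2*(16 - 60*m) + a*(236*m^2 - 88*m - 1) - 180*m^3 + 8*m^2 + 41*m - 4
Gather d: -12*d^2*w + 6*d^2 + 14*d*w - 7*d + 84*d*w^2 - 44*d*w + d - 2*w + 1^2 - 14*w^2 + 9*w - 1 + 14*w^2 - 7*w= d^2*(6 - 12*w) + d*(84*w^2 - 30*w - 6)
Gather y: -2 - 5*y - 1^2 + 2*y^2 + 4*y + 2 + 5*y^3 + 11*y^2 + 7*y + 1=5*y^3 + 13*y^2 + 6*y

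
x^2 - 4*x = x*(x - 4)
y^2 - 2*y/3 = y*(y - 2/3)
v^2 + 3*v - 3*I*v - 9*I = (v + 3)*(v - 3*I)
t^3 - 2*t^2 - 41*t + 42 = (t - 7)*(t - 1)*(t + 6)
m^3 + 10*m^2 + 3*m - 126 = (m - 3)*(m + 6)*(m + 7)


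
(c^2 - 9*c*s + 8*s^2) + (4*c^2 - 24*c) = 5*c^2 - 9*c*s - 24*c + 8*s^2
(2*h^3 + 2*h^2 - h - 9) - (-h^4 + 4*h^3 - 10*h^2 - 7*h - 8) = h^4 - 2*h^3 + 12*h^2 + 6*h - 1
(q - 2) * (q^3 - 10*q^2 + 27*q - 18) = q^4 - 12*q^3 + 47*q^2 - 72*q + 36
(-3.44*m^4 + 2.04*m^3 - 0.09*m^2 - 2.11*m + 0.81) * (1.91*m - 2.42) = -6.5704*m^5 + 12.2212*m^4 - 5.1087*m^3 - 3.8123*m^2 + 6.6533*m - 1.9602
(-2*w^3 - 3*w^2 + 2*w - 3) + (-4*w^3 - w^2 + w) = -6*w^3 - 4*w^2 + 3*w - 3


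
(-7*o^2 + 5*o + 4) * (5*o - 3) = -35*o^3 + 46*o^2 + 5*o - 12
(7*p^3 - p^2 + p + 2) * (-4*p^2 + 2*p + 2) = -28*p^5 + 18*p^4 + 8*p^3 - 8*p^2 + 6*p + 4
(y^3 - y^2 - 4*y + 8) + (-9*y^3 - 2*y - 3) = -8*y^3 - y^2 - 6*y + 5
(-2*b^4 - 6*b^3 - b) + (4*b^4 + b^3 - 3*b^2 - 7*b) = 2*b^4 - 5*b^3 - 3*b^2 - 8*b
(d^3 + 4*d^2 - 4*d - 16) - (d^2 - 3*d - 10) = d^3 + 3*d^2 - d - 6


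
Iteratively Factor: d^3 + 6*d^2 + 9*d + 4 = (d + 4)*(d^2 + 2*d + 1) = (d + 1)*(d + 4)*(d + 1)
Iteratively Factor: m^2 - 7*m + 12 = (m - 4)*(m - 3)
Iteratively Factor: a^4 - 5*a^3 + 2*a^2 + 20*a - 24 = (a - 3)*(a^3 - 2*a^2 - 4*a + 8) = (a - 3)*(a - 2)*(a^2 - 4) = (a - 3)*(a - 2)^2*(a + 2)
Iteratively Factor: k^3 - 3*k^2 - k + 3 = (k + 1)*(k^2 - 4*k + 3) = (k - 3)*(k + 1)*(k - 1)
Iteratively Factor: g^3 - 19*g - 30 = (g - 5)*(g^2 + 5*g + 6) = (g - 5)*(g + 2)*(g + 3)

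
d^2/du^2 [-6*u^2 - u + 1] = -12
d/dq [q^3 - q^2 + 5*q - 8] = 3*q^2 - 2*q + 5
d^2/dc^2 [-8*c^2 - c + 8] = -16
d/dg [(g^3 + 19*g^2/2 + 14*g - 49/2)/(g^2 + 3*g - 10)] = (2*g^4 + 12*g^3 - 31*g^2 - 282*g - 133)/(2*(g^4 + 6*g^3 - 11*g^2 - 60*g + 100))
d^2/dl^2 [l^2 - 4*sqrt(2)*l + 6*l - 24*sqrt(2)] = 2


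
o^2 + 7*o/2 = o*(o + 7/2)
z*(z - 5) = z^2 - 5*z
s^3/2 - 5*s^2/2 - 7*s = s*(s/2 + 1)*(s - 7)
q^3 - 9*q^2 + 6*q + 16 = (q - 8)*(q - 2)*(q + 1)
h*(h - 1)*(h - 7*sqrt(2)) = h^3 - 7*sqrt(2)*h^2 - h^2 + 7*sqrt(2)*h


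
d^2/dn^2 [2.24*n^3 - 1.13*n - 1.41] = 13.44*n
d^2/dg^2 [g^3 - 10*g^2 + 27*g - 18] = 6*g - 20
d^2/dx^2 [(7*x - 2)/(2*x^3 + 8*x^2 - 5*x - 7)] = 2*(84*x^5 + 288*x^4 + 262*x^3 + 264*x^2 + 1332*x - 407)/(8*x^9 + 96*x^8 + 324*x^7 - 52*x^6 - 1482*x^5 - 324*x^4 + 1849*x^3 + 651*x^2 - 735*x - 343)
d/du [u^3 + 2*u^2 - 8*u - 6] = 3*u^2 + 4*u - 8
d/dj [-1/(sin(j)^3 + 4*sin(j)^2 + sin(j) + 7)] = (3*sin(j)^2 + 8*sin(j) + 1)*cos(j)/(sin(j)^3 + 4*sin(j)^2 + sin(j) + 7)^2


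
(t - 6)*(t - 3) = t^2 - 9*t + 18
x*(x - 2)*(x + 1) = x^3 - x^2 - 2*x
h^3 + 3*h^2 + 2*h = h*(h + 1)*(h + 2)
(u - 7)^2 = u^2 - 14*u + 49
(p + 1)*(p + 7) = p^2 + 8*p + 7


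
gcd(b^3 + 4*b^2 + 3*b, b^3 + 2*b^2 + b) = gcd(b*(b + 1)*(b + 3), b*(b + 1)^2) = b^2 + b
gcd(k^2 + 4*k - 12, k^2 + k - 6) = k - 2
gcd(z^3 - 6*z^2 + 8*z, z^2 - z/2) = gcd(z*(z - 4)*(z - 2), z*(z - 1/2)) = z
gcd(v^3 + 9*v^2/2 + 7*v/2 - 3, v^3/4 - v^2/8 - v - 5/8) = 1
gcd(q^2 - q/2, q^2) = q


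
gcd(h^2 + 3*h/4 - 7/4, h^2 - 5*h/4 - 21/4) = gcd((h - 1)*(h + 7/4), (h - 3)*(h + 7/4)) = h + 7/4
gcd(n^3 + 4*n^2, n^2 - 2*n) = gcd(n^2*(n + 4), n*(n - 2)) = n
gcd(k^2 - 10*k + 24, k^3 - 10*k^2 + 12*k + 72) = k - 6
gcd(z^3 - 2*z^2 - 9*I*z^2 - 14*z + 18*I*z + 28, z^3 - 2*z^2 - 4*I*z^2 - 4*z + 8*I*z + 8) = z^2 + z*(-2 - 2*I) + 4*I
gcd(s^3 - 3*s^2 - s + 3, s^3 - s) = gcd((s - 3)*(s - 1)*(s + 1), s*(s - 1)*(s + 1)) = s^2 - 1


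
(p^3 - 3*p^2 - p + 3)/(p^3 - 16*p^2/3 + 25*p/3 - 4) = 3*(p + 1)/(3*p - 4)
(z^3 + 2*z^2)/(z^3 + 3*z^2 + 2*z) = z/(z + 1)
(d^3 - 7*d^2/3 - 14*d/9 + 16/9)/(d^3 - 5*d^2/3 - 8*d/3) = (d - 2/3)/d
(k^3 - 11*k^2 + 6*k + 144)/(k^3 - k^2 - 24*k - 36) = (k - 8)/(k + 2)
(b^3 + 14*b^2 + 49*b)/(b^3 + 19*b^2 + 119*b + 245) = b/(b + 5)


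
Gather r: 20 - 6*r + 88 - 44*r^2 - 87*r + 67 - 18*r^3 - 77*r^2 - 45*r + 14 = -18*r^3 - 121*r^2 - 138*r + 189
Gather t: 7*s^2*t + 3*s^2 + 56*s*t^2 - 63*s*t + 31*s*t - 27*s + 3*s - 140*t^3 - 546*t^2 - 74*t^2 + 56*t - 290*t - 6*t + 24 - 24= 3*s^2 - 24*s - 140*t^3 + t^2*(56*s - 620) + t*(7*s^2 - 32*s - 240)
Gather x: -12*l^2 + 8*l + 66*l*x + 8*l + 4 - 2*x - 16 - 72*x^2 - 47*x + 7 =-12*l^2 + 16*l - 72*x^2 + x*(66*l - 49) - 5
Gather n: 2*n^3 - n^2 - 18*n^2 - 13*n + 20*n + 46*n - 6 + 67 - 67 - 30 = 2*n^3 - 19*n^2 + 53*n - 36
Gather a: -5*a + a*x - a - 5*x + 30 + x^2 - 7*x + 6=a*(x - 6) + x^2 - 12*x + 36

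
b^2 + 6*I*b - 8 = (b + 2*I)*(b + 4*I)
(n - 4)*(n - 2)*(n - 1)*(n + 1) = n^4 - 6*n^3 + 7*n^2 + 6*n - 8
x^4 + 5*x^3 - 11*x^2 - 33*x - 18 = (x - 3)*(x + 1)^2*(x + 6)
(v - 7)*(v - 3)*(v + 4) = v^3 - 6*v^2 - 19*v + 84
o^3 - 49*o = o*(o - 7)*(o + 7)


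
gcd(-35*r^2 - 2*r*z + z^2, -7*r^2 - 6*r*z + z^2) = -7*r + z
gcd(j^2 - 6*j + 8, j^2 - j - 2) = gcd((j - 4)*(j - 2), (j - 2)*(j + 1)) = j - 2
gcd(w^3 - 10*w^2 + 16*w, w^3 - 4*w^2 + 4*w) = w^2 - 2*w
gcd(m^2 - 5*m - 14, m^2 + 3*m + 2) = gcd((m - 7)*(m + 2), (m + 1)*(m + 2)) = m + 2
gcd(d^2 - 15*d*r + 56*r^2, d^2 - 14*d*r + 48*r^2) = -d + 8*r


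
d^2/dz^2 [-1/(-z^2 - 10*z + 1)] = 2*(-z^2 - 10*z + 4*(z + 5)^2 + 1)/(z^2 + 10*z - 1)^3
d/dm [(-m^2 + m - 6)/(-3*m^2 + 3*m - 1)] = (17 - 34*m)/(3*m^2 - 3*m + 1)^2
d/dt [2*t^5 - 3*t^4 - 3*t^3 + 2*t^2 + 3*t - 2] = 10*t^4 - 12*t^3 - 9*t^2 + 4*t + 3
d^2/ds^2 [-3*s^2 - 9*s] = -6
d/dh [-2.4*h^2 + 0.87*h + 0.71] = 0.87 - 4.8*h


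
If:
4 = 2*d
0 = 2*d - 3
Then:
No Solution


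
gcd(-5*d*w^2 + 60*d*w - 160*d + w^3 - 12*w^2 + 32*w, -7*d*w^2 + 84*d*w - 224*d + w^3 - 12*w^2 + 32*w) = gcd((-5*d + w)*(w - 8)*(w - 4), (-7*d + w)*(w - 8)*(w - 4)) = w^2 - 12*w + 32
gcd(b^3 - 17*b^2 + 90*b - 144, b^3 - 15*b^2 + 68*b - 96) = b^2 - 11*b + 24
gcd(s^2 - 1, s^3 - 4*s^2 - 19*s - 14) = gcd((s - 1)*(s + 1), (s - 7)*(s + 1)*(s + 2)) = s + 1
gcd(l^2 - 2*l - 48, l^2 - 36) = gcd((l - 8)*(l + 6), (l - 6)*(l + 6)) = l + 6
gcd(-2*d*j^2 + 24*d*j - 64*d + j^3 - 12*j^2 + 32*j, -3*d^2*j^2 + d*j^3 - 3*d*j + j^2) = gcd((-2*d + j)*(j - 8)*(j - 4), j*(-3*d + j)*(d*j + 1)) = 1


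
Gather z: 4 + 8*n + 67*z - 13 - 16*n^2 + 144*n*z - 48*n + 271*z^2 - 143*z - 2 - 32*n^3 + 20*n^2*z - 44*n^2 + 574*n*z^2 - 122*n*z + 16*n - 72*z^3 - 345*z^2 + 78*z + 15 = -32*n^3 - 60*n^2 - 24*n - 72*z^3 + z^2*(574*n - 74) + z*(20*n^2 + 22*n + 2) + 4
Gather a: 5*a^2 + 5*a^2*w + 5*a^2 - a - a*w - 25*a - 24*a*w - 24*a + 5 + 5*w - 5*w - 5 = a^2*(5*w + 10) + a*(-25*w - 50)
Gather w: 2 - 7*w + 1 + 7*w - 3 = 0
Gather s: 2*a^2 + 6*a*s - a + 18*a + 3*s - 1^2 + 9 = 2*a^2 + 17*a + s*(6*a + 3) + 8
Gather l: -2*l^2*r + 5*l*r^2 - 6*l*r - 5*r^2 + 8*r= -2*l^2*r + l*(5*r^2 - 6*r) - 5*r^2 + 8*r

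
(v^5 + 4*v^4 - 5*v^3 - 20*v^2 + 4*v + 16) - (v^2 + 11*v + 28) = v^5 + 4*v^4 - 5*v^3 - 21*v^2 - 7*v - 12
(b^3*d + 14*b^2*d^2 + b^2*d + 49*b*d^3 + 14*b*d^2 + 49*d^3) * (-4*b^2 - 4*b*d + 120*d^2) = -4*b^5*d - 60*b^4*d^2 - 4*b^4*d - 132*b^3*d^3 - 60*b^3*d^2 + 1484*b^2*d^4 - 132*b^2*d^3 + 5880*b*d^5 + 1484*b*d^4 + 5880*d^5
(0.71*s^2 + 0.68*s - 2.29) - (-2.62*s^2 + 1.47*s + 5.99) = 3.33*s^2 - 0.79*s - 8.28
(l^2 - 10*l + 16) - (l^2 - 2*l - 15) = 31 - 8*l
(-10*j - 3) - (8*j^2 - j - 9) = -8*j^2 - 9*j + 6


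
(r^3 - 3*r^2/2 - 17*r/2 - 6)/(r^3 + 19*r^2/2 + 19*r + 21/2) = (r - 4)/(r + 7)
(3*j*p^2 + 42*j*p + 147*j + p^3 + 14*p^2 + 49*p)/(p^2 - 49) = (3*j*p + 21*j + p^2 + 7*p)/(p - 7)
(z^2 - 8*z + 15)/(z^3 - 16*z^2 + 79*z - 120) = 1/(z - 8)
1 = 1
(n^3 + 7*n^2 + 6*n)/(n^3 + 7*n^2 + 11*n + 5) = n*(n + 6)/(n^2 + 6*n + 5)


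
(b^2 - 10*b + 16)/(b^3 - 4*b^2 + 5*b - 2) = (b - 8)/(b^2 - 2*b + 1)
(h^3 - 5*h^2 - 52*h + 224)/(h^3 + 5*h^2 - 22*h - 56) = (h - 8)/(h + 2)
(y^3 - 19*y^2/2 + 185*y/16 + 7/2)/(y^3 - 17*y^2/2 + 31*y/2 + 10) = (16*y^3 - 152*y^2 + 185*y + 56)/(8*(2*y^3 - 17*y^2 + 31*y + 20))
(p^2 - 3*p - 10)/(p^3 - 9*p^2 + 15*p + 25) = (p + 2)/(p^2 - 4*p - 5)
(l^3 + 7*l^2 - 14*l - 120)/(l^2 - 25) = (l^2 + 2*l - 24)/(l - 5)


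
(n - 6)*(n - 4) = n^2 - 10*n + 24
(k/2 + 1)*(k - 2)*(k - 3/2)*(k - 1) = k^4/2 - 5*k^3/4 - 5*k^2/4 + 5*k - 3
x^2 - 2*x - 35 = (x - 7)*(x + 5)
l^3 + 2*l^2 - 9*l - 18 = (l - 3)*(l + 2)*(l + 3)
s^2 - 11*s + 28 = (s - 7)*(s - 4)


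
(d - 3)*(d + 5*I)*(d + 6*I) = d^3 - 3*d^2 + 11*I*d^2 - 30*d - 33*I*d + 90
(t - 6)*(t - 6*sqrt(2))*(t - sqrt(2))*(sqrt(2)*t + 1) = sqrt(2)*t^4 - 13*t^3 - 6*sqrt(2)*t^3 + 5*sqrt(2)*t^2 + 78*t^2 - 30*sqrt(2)*t + 12*t - 72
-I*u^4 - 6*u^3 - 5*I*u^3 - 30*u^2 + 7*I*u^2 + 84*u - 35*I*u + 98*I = (u - 2)*(u + 7)*(u - 7*I)*(-I*u + 1)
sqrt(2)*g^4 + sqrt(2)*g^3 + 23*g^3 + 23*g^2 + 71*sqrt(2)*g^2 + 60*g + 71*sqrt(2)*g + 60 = (g + 1)*(g + 5*sqrt(2))*(g + 6*sqrt(2))*(sqrt(2)*g + 1)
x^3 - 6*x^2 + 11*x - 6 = (x - 3)*(x - 2)*(x - 1)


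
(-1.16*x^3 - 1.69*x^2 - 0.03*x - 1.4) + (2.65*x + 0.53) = -1.16*x^3 - 1.69*x^2 + 2.62*x - 0.87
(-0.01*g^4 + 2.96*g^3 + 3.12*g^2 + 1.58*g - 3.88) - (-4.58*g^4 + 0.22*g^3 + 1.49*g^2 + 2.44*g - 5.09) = 4.57*g^4 + 2.74*g^3 + 1.63*g^2 - 0.86*g + 1.21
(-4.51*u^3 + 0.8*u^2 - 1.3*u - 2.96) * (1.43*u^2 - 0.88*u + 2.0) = -6.4493*u^5 + 5.1128*u^4 - 11.583*u^3 - 1.4888*u^2 + 0.00479999999999992*u - 5.92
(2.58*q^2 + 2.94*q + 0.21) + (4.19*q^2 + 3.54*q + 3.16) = 6.77*q^2 + 6.48*q + 3.37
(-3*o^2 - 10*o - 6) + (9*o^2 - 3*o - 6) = 6*o^2 - 13*o - 12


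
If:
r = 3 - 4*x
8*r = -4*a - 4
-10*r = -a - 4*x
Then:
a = -17/13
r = 2/13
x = 37/52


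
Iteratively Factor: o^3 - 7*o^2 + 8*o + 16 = (o + 1)*(o^2 - 8*o + 16) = (o - 4)*(o + 1)*(o - 4)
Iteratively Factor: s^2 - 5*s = (s)*(s - 5)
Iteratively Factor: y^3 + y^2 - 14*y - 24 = (y + 3)*(y^2 - 2*y - 8) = (y - 4)*(y + 3)*(y + 2)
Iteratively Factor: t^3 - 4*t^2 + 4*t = (t - 2)*(t^2 - 2*t) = t*(t - 2)*(t - 2)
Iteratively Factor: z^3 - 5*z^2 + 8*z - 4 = (z - 2)*(z^2 - 3*z + 2) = (z - 2)*(z - 1)*(z - 2)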